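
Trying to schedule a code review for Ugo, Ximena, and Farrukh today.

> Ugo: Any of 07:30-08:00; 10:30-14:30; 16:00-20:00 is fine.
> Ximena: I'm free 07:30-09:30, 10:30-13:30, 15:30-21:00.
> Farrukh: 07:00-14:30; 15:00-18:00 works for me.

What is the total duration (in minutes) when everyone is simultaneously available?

Ugo ∩ Ximena: 07:30-08:00, 10:30-13:30, 16:00-20:00.
Ugo ∩ Ximena ∩ Farrukh: 07:30-08:00, 10:30-13:30, 16:00-18:00.
Summing the common windows: 30 + 180 + 120 = 330 minutes.

330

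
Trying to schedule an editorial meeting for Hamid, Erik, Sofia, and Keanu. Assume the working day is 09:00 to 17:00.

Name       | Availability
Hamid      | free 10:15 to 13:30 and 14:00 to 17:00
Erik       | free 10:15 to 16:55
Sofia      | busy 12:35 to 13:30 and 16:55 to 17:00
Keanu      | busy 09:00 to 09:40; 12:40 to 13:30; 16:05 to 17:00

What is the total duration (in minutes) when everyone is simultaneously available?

265

Hamid free: 10:15-13:30, 14:00-17:00.
Erik free: 10:15-16:55.
Sofia free: 09:00-12:35, 13:30-16:55 (invert busy blocks within the working day).
Keanu free: 09:40-12:40, 13:30-16:05 (invert busy blocks within the working day).
Hamid ∩ Erik: 10:15-13:30, 14:00-16:55.
Hamid ∩ Erik ∩ Sofia: 10:15-12:35, 14:00-16:55.
Hamid ∩ Erik ∩ Sofia ∩ Keanu: 10:15-12:35, 14:00-16:05.
Summing the common windows: 140 + 125 = 265 minutes.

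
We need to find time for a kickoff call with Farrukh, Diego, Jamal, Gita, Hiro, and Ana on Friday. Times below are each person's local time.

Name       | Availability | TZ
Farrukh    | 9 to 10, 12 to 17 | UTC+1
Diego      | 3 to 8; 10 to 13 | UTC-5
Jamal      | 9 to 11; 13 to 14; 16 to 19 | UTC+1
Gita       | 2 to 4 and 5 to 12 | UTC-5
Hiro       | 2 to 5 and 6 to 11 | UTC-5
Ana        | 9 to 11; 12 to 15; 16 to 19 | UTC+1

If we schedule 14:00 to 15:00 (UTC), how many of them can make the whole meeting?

3

Farrukh in UTC: 08:00-09:00, 11:00-16:00 (subtract 1h to convert from UTC+1).
Diego in UTC: 08:00-13:00, 15:00-18:00 (add 5h to convert from UTC-5).
Jamal in UTC: 08:00-10:00, 12:00-13:00, 15:00-18:00 (subtract 1h to convert from UTC+1).
Gita in UTC: 07:00-09:00, 10:00-17:00 (add 5h to convert from UTC-5).
Hiro in UTC: 07:00-10:00, 11:00-16:00 (add 5h to convert from UTC-5).
Ana in UTC: 08:00-10:00, 11:00-14:00, 15:00-18:00 (subtract 1h to convert from UTC+1).
Farrukh, Gita, and Hiro can make the full 14:00-15:00 slot — that's 3.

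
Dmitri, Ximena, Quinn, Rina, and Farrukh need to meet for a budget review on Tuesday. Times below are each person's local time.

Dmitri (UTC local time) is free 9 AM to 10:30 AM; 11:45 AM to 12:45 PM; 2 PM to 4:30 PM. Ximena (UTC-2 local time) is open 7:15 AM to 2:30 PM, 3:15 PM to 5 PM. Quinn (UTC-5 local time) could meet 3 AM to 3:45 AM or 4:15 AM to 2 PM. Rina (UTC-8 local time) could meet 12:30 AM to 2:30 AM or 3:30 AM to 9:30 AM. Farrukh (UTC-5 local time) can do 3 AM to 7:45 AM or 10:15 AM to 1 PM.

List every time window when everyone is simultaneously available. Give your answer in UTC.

09:15-10:30, 11:45-12:45, 15:15-16:30

Dmitri in UTC: 09:00-10:30, 11:45-12:45, 14:00-16:30.
Ximena in UTC: 09:15-16:30, 17:15-19:00 (add 2h to convert from UTC-2).
Quinn in UTC: 08:00-08:45, 09:15-19:00 (add 5h to convert from UTC-5).
Rina in UTC: 08:30-10:30, 11:30-17:30 (add 8h to convert from UTC-8).
Farrukh in UTC: 08:00-12:45, 15:15-18:00 (add 5h to convert from UTC-5).
Dmitri ∩ Ximena: 09:15-10:30, 11:45-12:45, 14:00-16:30.
Dmitri ∩ Ximena ∩ Quinn: 09:15-10:30, 11:45-12:45, 14:00-16:30.
Dmitri ∩ Ximena ∩ Quinn ∩ Rina: 09:15-10:30, 11:45-12:45, 14:00-16:30.
Dmitri ∩ Ximena ∩ Quinn ∩ Rina ∩ Farrukh: 09:15-10:30, 11:45-12:45, 15:15-16:30.
So the common availability across everyone is 09:15-10:30, 11:45-12:45, 15:15-16:30.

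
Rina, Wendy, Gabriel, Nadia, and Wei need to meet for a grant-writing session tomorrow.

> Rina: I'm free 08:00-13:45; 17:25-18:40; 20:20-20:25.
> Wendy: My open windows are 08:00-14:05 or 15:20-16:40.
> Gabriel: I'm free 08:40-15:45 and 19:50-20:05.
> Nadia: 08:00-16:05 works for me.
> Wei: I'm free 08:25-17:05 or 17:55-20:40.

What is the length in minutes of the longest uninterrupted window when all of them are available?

Rina ∩ Wendy: 08:00-13:45.
Rina ∩ Wendy ∩ Gabriel: 08:40-13:45.
Rina ∩ Wendy ∩ Gabriel ∩ Nadia: 08:40-13:45.
Rina ∩ Wendy ∩ Gabriel ∩ Nadia ∩ Wei: 08:40-13:45.
The longest is 08:40-13:45 at 305 minutes.

305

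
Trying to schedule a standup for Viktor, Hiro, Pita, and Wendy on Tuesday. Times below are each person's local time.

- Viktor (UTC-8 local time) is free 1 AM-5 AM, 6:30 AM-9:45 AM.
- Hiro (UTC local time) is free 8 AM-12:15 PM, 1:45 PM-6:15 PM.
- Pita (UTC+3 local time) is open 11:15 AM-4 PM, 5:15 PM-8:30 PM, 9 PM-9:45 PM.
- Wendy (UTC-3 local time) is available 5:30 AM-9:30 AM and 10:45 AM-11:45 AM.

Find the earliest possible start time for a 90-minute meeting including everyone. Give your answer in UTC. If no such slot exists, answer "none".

09:00

Viktor in UTC: 09:00-13:00, 14:30-17:45 (add 8h to convert from UTC-8).
Hiro in UTC: 08:00-12:15, 13:45-18:15.
Pita in UTC: 08:15-13:00, 14:15-17:30, 18:00-18:45 (subtract 3h to convert from UTC+3).
Wendy in UTC: 08:30-12:30, 13:45-14:45 (add 3h to convert from UTC-3).
Viktor ∩ Hiro: 09:00-12:15, 14:30-17:45.
Viktor ∩ Hiro ∩ Pita: 09:00-12:15, 14:30-17:30.
Viktor ∩ Hiro ∩ Pita ∩ Wendy: 09:00-12:15, 14:30-14:45.
The first common window of at least 90 minutes is 09:00-12:15, so the earliest start is 09:00.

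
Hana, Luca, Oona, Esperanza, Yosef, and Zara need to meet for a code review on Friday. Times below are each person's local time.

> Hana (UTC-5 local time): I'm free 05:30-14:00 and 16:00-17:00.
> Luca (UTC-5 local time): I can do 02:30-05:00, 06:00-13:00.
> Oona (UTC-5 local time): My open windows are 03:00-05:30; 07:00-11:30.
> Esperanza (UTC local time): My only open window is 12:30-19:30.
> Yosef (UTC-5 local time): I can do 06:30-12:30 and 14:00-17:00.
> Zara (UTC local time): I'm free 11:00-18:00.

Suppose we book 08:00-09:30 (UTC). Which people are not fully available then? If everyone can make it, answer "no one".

Esperanza, Hana, Yosef, Zara

Hana in UTC: 10:30-19:00, 21:00-22:00 (add 5h to convert from UTC-5).
Luca in UTC: 07:30-10:00, 11:00-18:00 (add 5h to convert from UTC-5).
Oona in UTC: 08:00-10:30, 12:00-16:30 (add 5h to convert from UTC-5).
Esperanza in UTC: 12:30-19:30.
Yosef in UTC: 11:30-17:30, 19:00-22:00 (add 5h to convert from UTC-5).
Zara in UTC: 11:00-18:00.
Hana: not fully free for 08:00-09:30. Luca: free for 08:00-09:30. Oona: free for 08:00-09:30. Esperanza: not fully free for 08:00-09:30. Yosef: not fully free for 08:00-09:30. Zara: not fully free for 08:00-09:30.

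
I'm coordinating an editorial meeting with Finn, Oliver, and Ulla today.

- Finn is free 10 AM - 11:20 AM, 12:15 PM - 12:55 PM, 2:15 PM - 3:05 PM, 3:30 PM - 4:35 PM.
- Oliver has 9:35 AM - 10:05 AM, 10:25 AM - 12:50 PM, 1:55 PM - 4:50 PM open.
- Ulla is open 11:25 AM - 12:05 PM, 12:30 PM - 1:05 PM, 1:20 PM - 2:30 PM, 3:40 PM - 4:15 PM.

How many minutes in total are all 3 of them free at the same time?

Finn ∩ Oliver: 10:00-10:05, 10:25-11:20, 12:15-12:50, 14:15-15:05, 15:30-16:35.
Finn ∩ Oliver ∩ Ulla: 12:30-12:50, 14:15-14:30, 15:40-16:15.
Summing the common windows: 20 + 15 + 35 = 70 minutes.

70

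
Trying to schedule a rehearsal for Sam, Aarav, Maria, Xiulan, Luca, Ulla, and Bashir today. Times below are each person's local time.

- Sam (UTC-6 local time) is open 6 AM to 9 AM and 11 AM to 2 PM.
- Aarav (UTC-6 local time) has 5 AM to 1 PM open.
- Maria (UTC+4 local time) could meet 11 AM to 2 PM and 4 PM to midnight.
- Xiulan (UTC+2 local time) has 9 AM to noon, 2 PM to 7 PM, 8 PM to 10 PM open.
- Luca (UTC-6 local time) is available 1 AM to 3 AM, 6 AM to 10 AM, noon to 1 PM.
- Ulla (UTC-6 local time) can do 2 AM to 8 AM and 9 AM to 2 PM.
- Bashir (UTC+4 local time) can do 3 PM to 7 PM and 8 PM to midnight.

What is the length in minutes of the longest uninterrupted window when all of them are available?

120

Sam in UTC: 12:00-15:00, 17:00-20:00 (add 6h to convert from UTC-6).
Aarav in UTC: 11:00-19:00 (add 6h to convert from UTC-6).
Maria in UTC: 07:00-10:00, 12:00-20:00 (subtract 4h to convert from UTC+4).
Xiulan in UTC: 07:00-10:00, 12:00-17:00, 18:00-20:00 (subtract 2h to convert from UTC+2).
Luca in UTC: 07:00-09:00, 12:00-16:00, 18:00-19:00 (add 6h to convert from UTC-6).
Ulla in UTC: 08:00-14:00, 15:00-20:00 (add 6h to convert from UTC-6).
Bashir in UTC: 11:00-15:00, 16:00-20:00 (subtract 4h to convert from UTC+4).
Sam ∩ Aarav: 12:00-15:00, 17:00-19:00.
Sam ∩ Aarav ∩ Maria: 12:00-15:00, 17:00-19:00.
Sam ∩ Aarav ∩ Maria ∩ Xiulan: 12:00-15:00, 18:00-19:00.
Sam ∩ Aarav ∩ Maria ∩ Xiulan ∩ Luca: 12:00-15:00, 18:00-19:00.
Sam ∩ Aarav ∩ Maria ∩ Xiulan ∩ Luca ∩ Ulla: 12:00-14:00, 18:00-19:00.
Sam ∩ Aarav ∩ Maria ∩ Xiulan ∩ Luca ∩ Ulla ∩ Bashir: 12:00-14:00, 18:00-19:00.
So the common availability across everyone is 12:00-14:00, 18:00-19:00.
The longest is 12:00-14:00 at 120 minutes.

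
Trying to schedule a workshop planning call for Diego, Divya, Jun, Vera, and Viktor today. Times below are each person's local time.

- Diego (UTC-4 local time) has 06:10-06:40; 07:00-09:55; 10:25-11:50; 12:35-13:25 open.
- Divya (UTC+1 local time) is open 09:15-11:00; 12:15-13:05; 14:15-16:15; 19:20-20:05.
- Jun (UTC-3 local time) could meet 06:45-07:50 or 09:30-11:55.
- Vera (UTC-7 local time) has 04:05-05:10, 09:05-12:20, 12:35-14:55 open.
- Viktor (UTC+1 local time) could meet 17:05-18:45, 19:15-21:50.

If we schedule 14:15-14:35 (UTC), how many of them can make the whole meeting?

2

Diego in UTC: 10:10-10:40, 11:00-13:55, 14:25-15:50, 16:35-17:25 (add 4h to convert from UTC-4).
Divya in UTC: 08:15-10:00, 11:15-12:05, 13:15-15:15, 18:20-19:05 (subtract 1h to convert from UTC+1).
Jun in UTC: 09:45-10:50, 12:30-14:55 (add 3h to convert from UTC-3).
Vera in UTC: 11:05-12:10, 16:05-19:20, 19:35-21:55 (add 7h to convert from UTC-7).
Viktor in UTC: 16:05-17:45, 18:15-20:50 (subtract 1h to convert from UTC+1).
Divya and Jun can make the full 14:15-14:35 slot — that's 2.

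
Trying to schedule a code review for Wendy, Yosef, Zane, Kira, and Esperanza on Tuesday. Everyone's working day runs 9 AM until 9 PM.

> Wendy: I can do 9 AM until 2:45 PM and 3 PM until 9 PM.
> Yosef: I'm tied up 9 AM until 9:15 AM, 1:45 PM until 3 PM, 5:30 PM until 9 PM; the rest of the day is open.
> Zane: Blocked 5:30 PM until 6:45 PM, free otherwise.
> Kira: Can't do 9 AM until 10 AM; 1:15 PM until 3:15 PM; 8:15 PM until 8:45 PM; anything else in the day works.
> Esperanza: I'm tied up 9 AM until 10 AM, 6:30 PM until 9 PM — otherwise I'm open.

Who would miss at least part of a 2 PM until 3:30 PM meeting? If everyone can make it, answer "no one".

Kira, Wendy, Yosef

Wendy free: 09:00-14:45, 15:00-21:00.
Yosef free: 09:15-13:45, 15:00-17:30 (invert busy blocks within the working day).
Zane free: 09:00-17:30, 18:45-21:00 (invert busy blocks within the working day).
Kira free: 10:00-13:15, 15:15-20:15, 20:45-21:00 (invert busy blocks within the working day).
Esperanza free: 10:00-18:30 (invert busy blocks within the working day).
Wendy: not fully free for 14:00-15:30. Yosef: not fully free for 14:00-15:30. Zane: free for 14:00-15:30. Kira: not fully free for 14:00-15:30. Esperanza: free for 14:00-15:30.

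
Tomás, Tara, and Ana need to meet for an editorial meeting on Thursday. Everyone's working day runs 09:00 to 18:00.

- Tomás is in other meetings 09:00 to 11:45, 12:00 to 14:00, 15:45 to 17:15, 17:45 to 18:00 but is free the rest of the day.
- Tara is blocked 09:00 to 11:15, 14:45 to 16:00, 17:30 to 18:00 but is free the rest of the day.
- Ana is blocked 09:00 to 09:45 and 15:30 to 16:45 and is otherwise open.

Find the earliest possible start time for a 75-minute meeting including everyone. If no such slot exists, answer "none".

Tomás free: 11:45-12:00, 14:00-15:45, 17:15-17:45 (invert busy blocks within the working day).
Tara free: 11:15-14:45, 16:00-17:30 (invert busy blocks within the working day).
Ana free: 09:45-15:30, 16:45-18:00 (invert busy blocks within the working day).
Tomás ∩ Tara: 11:45-12:00, 14:00-14:45, 17:15-17:30.
Tomás ∩ Tara ∩ Ana: 11:45-12:00, 14:00-14:45, 17:15-17:30.
No common window is at least 75 minutes long.

none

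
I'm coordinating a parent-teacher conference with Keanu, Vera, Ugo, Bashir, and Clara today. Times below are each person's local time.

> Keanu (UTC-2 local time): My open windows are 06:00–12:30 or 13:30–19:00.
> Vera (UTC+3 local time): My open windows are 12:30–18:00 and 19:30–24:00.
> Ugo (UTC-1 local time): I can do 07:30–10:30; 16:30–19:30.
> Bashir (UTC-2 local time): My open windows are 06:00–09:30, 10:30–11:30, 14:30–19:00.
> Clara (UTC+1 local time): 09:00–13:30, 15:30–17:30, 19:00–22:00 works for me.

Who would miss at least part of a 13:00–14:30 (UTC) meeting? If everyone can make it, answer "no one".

Keanu in UTC: 08:00-14:30, 15:30-21:00 (add 2h to convert from UTC-2).
Vera in UTC: 09:30-15:00, 16:30-21:00 (subtract 3h to convert from UTC+3).
Ugo in UTC: 08:30-11:30, 17:30-20:30 (add 1h to convert from UTC-1).
Bashir in UTC: 08:00-11:30, 12:30-13:30, 16:30-21:00 (add 2h to convert from UTC-2).
Clara in UTC: 08:00-12:30, 14:30-16:30, 18:00-21:00 (subtract 1h to convert from UTC+1).
Keanu: free for 13:00-14:30. Vera: free for 13:00-14:30. Ugo: not fully free for 13:00-14:30. Bashir: not fully free for 13:00-14:30. Clara: not fully free for 13:00-14:30.

Bashir, Clara, Ugo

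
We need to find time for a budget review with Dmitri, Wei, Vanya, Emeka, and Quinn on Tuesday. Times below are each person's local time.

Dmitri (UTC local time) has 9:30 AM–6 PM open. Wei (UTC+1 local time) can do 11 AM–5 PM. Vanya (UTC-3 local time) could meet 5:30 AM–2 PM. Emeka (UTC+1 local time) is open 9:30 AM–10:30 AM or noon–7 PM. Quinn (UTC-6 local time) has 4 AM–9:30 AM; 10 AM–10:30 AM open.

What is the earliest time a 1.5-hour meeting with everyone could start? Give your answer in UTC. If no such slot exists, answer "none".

11:00

Dmitri in UTC: 09:30-18:00.
Wei in UTC: 10:00-16:00 (subtract 1h to convert from UTC+1).
Vanya in UTC: 08:30-17:00 (add 3h to convert from UTC-3).
Emeka in UTC: 08:30-09:30, 11:00-18:00 (subtract 1h to convert from UTC+1).
Quinn in UTC: 10:00-15:30, 16:00-16:30 (add 6h to convert from UTC-6).
Dmitri ∩ Wei: 10:00-16:00.
Dmitri ∩ Wei ∩ Vanya: 10:00-16:00.
Dmitri ∩ Wei ∩ Vanya ∩ Emeka: 11:00-16:00.
Dmitri ∩ Wei ∩ Vanya ∩ Emeka ∩ Quinn: 11:00-15:30.
Those are the intersection windows.
The first common window of at least 90 minutes is 11:00-15:30, so the earliest start is 11:00.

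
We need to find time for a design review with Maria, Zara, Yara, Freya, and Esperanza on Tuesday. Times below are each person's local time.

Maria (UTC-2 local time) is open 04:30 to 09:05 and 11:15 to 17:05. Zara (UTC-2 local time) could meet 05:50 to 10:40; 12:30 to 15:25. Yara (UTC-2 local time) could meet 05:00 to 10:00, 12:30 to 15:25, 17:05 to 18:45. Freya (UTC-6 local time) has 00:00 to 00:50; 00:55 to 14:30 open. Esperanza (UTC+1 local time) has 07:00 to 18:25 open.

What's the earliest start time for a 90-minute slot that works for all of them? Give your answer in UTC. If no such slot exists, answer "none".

Maria in UTC: 06:30-11:05, 13:15-19:05 (add 2h to convert from UTC-2).
Zara in UTC: 07:50-12:40, 14:30-17:25 (add 2h to convert from UTC-2).
Yara in UTC: 07:00-12:00, 14:30-17:25, 19:05-20:45 (add 2h to convert from UTC-2).
Freya in UTC: 06:00-06:50, 06:55-20:30 (add 6h to convert from UTC-6).
Esperanza in UTC: 06:00-17:25 (subtract 1h to convert from UTC+1).
Maria ∩ Zara: 07:50-11:05, 14:30-17:25.
Maria ∩ Zara ∩ Yara: 07:50-11:05, 14:30-17:25.
Maria ∩ Zara ∩ Yara ∩ Freya: 07:50-11:05, 14:30-17:25.
Maria ∩ Zara ∩ Yara ∩ Freya ∩ Esperanza: 07:50-11:05, 14:30-17:25.
So the common availability across everyone is 07:50-11:05, 14:30-17:25.
The first common window of at least 90 minutes is 07:50-11:05, so the earliest start is 07:50.

07:50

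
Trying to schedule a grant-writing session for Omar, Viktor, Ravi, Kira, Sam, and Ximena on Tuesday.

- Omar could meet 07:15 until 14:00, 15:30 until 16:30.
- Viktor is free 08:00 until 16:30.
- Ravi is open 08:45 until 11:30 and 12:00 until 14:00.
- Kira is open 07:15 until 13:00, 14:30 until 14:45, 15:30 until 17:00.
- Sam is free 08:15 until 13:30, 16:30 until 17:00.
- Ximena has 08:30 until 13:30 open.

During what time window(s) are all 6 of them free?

Omar ∩ Viktor: 08:00-14:00, 15:30-16:30.
Omar ∩ Viktor ∩ Ravi: 08:45-11:30, 12:00-14:00.
Omar ∩ Viktor ∩ Ravi ∩ Kira: 08:45-11:30, 12:00-13:00.
Omar ∩ Viktor ∩ Ravi ∩ Kira ∩ Sam: 08:45-11:30, 12:00-13:00.
Omar ∩ Viktor ∩ Ravi ∩ Kira ∩ Sam ∩ Ximena: 08:45-11:30, 12:00-13:00.

08:45-11:30, 12:00-13:00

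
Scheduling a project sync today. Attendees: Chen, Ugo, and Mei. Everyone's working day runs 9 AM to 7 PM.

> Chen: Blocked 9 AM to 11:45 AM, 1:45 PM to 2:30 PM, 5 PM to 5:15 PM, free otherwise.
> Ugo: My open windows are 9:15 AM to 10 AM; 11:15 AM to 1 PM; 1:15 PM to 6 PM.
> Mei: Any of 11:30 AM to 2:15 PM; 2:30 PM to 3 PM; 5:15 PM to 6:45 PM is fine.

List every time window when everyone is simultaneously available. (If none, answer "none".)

Chen free: 11:45-13:45, 14:30-17:00, 17:15-19:00 (invert busy blocks within the working day).
Ugo free: 09:15-10:00, 11:15-13:00, 13:15-18:00.
Mei free: 11:30-14:15, 14:30-15:00, 17:15-18:45.
Chen ∩ Ugo: 11:45-13:00, 13:15-13:45, 14:30-17:00, 17:15-18:00.
Chen ∩ Ugo ∩ Mei: 11:45-13:00, 13:15-13:45, 14:30-15:00, 17:15-18:00.
Those are the intersection windows.

11:45-13:00, 13:15-13:45, 14:30-15:00, 17:15-18:00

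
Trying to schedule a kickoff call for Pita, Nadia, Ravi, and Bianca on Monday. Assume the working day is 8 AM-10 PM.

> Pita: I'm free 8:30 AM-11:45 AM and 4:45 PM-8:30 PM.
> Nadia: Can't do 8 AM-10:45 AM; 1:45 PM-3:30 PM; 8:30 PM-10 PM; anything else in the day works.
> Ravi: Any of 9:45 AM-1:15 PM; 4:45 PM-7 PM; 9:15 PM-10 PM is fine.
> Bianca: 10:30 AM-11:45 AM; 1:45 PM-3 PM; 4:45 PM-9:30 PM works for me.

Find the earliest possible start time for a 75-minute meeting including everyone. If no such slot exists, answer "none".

16:45

Pita free: 08:30-11:45, 16:45-20:30.
Nadia free: 10:45-13:45, 15:30-20:30 (invert busy blocks within the working day).
Ravi free: 09:45-13:15, 16:45-19:00, 21:15-22:00.
Bianca free: 10:30-11:45, 13:45-15:00, 16:45-21:30.
Pita ∩ Nadia: 10:45-11:45, 16:45-20:30.
Pita ∩ Nadia ∩ Ravi: 10:45-11:45, 16:45-19:00.
Pita ∩ Nadia ∩ Ravi ∩ Bianca: 10:45-11:45, 16:45-19:00.
The first common window of at least 75 minutes is 16:45-19:00, so the earliest start is 16:45.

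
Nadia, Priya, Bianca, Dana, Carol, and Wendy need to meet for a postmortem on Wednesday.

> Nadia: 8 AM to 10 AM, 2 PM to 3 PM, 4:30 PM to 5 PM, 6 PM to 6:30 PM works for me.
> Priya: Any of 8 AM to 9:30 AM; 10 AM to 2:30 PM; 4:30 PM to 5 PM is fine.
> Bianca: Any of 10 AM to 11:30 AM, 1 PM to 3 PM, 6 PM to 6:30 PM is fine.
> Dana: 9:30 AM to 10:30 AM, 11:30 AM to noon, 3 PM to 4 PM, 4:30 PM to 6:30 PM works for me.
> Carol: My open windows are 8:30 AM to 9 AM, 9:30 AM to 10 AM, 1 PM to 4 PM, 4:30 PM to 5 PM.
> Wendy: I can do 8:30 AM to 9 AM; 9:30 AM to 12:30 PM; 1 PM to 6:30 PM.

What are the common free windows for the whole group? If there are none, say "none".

none

Nadia ∩ Priya: 08:00-09:30, 14:00-14:30, 16:30-17:00.
Nadia ∩ Priya ∩ Bianca: 14:00-14:30.
Nadia ∩ Priya ∩ Bianca ∩ Dana: ∅.
Nadia ∩ Priya ∩ Bianca ∩ Dana ∩ Carol: ∅.
Nadia ∩ Priya ∩ Bianca ∩ Dana ∩ Carol ∩ Wendy: ∅.
There is no time when everyone is free.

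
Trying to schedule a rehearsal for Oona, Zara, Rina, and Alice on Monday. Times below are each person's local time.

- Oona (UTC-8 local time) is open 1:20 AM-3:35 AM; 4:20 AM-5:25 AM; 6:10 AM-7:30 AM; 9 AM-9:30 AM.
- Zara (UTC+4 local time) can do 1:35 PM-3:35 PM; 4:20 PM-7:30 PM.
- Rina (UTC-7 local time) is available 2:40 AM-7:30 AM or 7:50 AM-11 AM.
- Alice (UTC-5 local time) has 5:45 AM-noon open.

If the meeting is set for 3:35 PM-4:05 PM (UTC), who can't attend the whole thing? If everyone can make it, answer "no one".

Oona in UTC: 09:20-11:35, 12:20-13:25, 14:10-15:30, 17:00-17:30 (add 8h to convert from UTC-8).
Zara in UTC: 09:35-11:35, 12:20-15:30 (subtract 4h to convert from UTC+4).
Rina in UTC: 09:40-14:30, 14:50-18:00 (add 7h to convert from UTC-7).
Alice in UTC: 10:45-17:00 (add 5h to convert from UTC-5).
Oona: not fully free for 15:35-16:05. Zara: not fully free for 15:35-16:05. Rina: free for 15:35-16:05. Alice: free for 15:35-16:05.

Oona, Zara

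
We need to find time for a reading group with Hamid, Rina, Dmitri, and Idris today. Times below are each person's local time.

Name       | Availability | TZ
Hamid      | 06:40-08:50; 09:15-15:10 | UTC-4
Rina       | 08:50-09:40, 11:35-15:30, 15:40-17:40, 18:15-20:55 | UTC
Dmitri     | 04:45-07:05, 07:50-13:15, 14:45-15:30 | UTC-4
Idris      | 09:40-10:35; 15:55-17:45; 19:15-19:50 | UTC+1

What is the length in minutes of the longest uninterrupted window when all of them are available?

65

Hamid in UTC: 10:40-12:50, 13:15-19:10 (add 4h to convert from UTC-4).
Rina in UTC: 08:50-09:40, 11:35-15:30, 15:40-17:40, 18:15-20:55.
Dmitri in UTC: 08:45-11:05, 11:50-17:15, 18:45-19:30 (add 4h to convert from UTC-4).
Idris in UTC: 08:40-09:35, 14:55-16:45, 18:15-18:50 (subtract 1h to convert from UTC+1).
Hamid ∩ Rina: 11:35-12:50, 13:15-15:30, 15:40-17:40, 18:15-19:10.
Hamid ∩ Rina ∩ Dmitri: 11:50-12:50, 13:15-15:30, 15:40-17:15, 18:45-19:10.
Hamid ∩ Rina ∩ Dmitri ∩ Idris: 14:55-15:30, 15:40-16:45, 18:45-18:50.
The longest is 15:40-16:45 at 65 minutes.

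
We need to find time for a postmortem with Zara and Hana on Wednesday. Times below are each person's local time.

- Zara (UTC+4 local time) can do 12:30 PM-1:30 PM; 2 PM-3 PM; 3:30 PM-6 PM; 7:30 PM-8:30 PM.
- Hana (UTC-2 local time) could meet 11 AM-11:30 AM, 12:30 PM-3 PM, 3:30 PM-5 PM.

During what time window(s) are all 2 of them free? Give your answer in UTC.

13:00-13:30, 15:30-16:30

Zara in UTC: 08:30-09:30, 10:00-11:00, 11:30-14:00, 15:30-16:30 (subtract 4h to convert from UTC+4).
Hana in UTC: 13:00-13:30, 14:30-17:00, 17:30-19:00 (add 2h to convert from UTC-2).
Zara ∩ Hana: 13:00-13:30, 15:30-16:30.
So the common availability across everyone is 13:00-13:30, 15:30-16:30.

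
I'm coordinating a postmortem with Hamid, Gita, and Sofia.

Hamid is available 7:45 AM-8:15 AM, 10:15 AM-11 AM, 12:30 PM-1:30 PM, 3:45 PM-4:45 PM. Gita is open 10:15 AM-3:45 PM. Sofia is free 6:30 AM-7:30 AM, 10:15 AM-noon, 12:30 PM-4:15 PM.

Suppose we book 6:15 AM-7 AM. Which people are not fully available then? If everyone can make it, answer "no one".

Gita, Hamid, Sofia

Hamid: not fully free for 06:15-07:00. Gita: not fully free for 06:15-07:00. Sofia: not fully free for 06:15-07:00.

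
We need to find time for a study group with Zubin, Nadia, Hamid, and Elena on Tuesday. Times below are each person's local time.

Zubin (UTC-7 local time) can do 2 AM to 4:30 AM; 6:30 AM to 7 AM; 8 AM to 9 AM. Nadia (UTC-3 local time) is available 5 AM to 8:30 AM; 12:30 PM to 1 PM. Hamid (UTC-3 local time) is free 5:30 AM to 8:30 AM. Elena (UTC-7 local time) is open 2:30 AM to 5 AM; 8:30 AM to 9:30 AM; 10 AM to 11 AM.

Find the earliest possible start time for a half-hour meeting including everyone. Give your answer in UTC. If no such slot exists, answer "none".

Zubin in UTC: 09:00-11:30, 13:30-14:00, 15:00-16:00 (add 7h to convert from UTC-7).
Nadia in UTC: 08:00-11:30, 15:30-16:00 (add 3h to convert from UTC-3).
Hamid in UTC: 08:30-11:30 (add 3h to convert from UTC-3).
Elena in UTC: 09:30-12:00, 15:30-16:30, 17:00-18:00 (add 7h to convert from UTC-7).
Zubin ∩ Nadia: 09:00-11:30, 15:30-16:00.
Zubin ∩ Nadia ∩ Hamid: 09:00-11:30.
Zubin ∩ Nadia ∩ Hamid ∩ Elena: 09:30-11:30.
So the common availability across everyone is 09:30-11:30.
The first common window of at least 30 minutes is 09:30-11:30, so the earliest start is 09:30.

09:30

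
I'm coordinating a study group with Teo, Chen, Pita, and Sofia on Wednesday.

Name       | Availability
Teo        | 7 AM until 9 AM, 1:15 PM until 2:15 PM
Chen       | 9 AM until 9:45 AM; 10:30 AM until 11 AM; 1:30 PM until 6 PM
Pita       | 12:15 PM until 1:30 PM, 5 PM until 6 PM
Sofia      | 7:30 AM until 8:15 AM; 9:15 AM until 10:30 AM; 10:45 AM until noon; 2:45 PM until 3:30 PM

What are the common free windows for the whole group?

none

Teo ∩ Chen: 13:30-14:15.
Teo ∩ Chen ∩ Pita: ∅.
Teo ∩ Chen ∩ Pita ∩ Sofia: ∅.
There is no time when everyone is free.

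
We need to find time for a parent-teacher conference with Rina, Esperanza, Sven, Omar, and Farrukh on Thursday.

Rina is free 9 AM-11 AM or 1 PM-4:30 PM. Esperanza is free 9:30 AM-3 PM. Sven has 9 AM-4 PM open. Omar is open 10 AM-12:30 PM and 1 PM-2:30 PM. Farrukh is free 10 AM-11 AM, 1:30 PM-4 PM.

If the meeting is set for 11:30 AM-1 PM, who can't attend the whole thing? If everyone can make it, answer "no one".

Rina: not fully free for 11:30-13:00. Esperanza: free for 11:30-13:00. Sven: free for 11:30-13:00. Omar: not fully free for 11:30-13:00. Farrukh: not fully free for 11:30-13:00.

Farrukh, Omar, Rina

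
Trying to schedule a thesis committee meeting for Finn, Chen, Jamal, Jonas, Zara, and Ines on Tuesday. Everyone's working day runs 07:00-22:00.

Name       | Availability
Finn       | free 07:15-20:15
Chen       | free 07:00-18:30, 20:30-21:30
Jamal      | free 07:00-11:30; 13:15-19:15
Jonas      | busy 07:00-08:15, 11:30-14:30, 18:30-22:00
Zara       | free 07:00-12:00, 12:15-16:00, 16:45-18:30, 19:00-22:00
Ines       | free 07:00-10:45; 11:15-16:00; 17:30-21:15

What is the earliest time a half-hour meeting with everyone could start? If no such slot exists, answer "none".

Finn free: 07:15-20:15.
Chen free: 07:00-18:30, 20:30-21:30.
Jamal free: 07:00-11:30, 13:15-19:15.
Jonas free: 08:15-11:30, 14:30-18:30 (invert busy blocks within the working day).
Zara free: 07:00-12:00, 12:15-16:00, 16:45-18:30, 19:00-22:00.
Ines free: 07:00-10:45, 11:15-16:00, 17:30-21:15.
Finn ∩ Chen: 07:15-18:30.
Finn ∩ Chen ∩ Jamal: 07:15-11:30, 13:15-18:30.
Finn ∩ Chen ∩ Jamal ∩ Jonas: 08:15-11:30, 14:30-18:30.
Finn ∩ Chen ∩ Jamal ∩ Jonas ∩ Zara: 08:15-11:30, 14:30-16:00, 16:45-18:30.
Finn ∩ Chen ∩ Jamal ∩ Jonas ∩ Zara ∩ Ines: 08:15-10:45, 11:15-11:30, 14:30-16:00, 17:30-18:30.
The first common window of at least 30 minutes is 08:15-10:45, so the earliest start is 08:15.

08:15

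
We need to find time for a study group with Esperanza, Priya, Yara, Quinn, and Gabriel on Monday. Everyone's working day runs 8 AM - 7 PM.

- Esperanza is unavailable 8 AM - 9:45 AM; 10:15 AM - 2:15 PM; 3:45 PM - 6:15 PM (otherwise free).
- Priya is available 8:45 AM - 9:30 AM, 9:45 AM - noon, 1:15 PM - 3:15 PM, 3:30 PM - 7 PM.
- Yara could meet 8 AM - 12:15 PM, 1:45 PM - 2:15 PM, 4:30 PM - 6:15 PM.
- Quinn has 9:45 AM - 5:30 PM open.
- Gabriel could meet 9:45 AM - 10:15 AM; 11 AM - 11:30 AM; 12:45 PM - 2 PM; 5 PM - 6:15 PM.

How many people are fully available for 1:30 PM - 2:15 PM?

Esperanza free: 09:45-10:15, 14:15-15:45, 18:15-19:00 (invert busy blocks within the working day).
Priya free: 08:45-09:30, 09:45-12:00, 13:15-15:15, 15:30-19:00.
Yara free: 08:00-12:15, 13:45-14:15, 16:30-18:15.
Quinn free: 09:45-17:30.
Gabriel free: 09:45-10:15, 11:00-11:30, 12:45-14:00, 17:00-18:15.
Priya and Quinn can make the full 13:30-14:15 slot — that's 2.

2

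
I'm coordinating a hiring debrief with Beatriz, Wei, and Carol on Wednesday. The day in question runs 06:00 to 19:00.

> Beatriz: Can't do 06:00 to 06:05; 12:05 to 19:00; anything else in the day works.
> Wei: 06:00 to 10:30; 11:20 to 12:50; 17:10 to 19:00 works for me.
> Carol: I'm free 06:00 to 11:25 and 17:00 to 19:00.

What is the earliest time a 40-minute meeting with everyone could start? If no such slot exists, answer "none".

Beatriz free: 06:05-12:05 (invert busy blocks within the working day).
Wei free: 06:00-10:30, 11:20-12:50, 17:10-19:00.
Carol free: 06:00-11:25, 17:00-19:00.
Beatriz ∩ Wei: 06:05-10:30, 11:20-12:05.
Beatriz ∩ Wei ∩ Carol: 06:05-10:30, 11:20-11:25.
Those are the intersection windows.
The first common window of at least 40 minutes is 06:05-10:30, so the earliest start is 06:05.

06:05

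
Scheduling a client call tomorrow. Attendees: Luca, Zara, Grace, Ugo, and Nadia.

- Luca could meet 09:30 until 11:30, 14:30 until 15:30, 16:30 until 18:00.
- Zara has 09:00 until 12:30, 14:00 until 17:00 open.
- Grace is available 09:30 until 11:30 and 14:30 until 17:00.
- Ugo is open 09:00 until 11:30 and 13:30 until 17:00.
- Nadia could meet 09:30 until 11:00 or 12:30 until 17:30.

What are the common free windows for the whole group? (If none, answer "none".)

09:30-11:00, 14:30-15:30, 16:30-17:00

Luca ∩ Zara: 09:30-11:30, 14:30-15:30, 16:30-17:00.
Luca ∩ Zara ∩ Grace: 09:30-11:30, 14:30-15:30, 16:30-17:00.
Luca ∩ Zara ∩ Grace ∩ Ugo: 09:30-11:30, 14:30-15:30, 16:30-17:00.
Luca ∩ Zara ∩ Grace ∩ Ugo ∩ Nadia: 09:30-11:00, 14:30-15:30, 16:30-17:00.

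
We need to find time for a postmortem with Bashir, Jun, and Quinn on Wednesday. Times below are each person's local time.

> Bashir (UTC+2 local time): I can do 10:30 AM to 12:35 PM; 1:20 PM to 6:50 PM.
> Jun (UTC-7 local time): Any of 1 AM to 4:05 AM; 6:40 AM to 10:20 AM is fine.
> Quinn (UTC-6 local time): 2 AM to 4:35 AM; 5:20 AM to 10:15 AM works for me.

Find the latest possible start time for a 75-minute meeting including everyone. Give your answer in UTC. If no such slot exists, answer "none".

Bashir in UTC: 08:30-10:35, 11:20-16:50 (subtract 2h to convert from UTC+2).
Jun in UTC: 08:00-11:05, 13:40-17:20 (add 7h to convert from UTC-7).
Quinn in UTC: 08:00-10:35, 11:20-16:15 (add 6h to convert from UTC-6).
Bashir ∩ Jun: 08:30-10:35, 13:40-16:50.
Bashir ∩ Jun ∩ Quinn: 08:30-10:35, 13:40-16:15.
The last common window of at least 75 minutes is 13:40-16:15; a 75-minute meeting can start as late as 15:00 and still end by 16:15.

15:00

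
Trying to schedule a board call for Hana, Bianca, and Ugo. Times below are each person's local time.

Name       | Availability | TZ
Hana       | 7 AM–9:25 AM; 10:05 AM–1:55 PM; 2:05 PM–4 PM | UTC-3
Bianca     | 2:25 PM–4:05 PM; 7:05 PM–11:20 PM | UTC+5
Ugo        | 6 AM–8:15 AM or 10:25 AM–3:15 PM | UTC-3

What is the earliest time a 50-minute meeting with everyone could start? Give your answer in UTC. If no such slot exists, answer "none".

Hana in UTC: 10:00-12:25, 13:05-16:55, 17:05-19:00 (add 3h to convert from UTC-3).
Bianca in UTC: 09:25-11:05, 14:05-18:20 (subtract 5h to convert from UTC+5).
Ugo in UTC: 09:00-11:15, 13:25-18:15 (add 3h to convert from UTC-3).
Hana ∩ Bianca: 10:00-11:05, 14:05-16:55, 17:05-18:20.
Hana ∩ Bianca ∩ Ugo: 10:00-11:05, 14:05-16:55, 17:05-18:15.
The first common window of at least 50 minutes is 10:00-11:05, so the earliest start is 10:00.

10:00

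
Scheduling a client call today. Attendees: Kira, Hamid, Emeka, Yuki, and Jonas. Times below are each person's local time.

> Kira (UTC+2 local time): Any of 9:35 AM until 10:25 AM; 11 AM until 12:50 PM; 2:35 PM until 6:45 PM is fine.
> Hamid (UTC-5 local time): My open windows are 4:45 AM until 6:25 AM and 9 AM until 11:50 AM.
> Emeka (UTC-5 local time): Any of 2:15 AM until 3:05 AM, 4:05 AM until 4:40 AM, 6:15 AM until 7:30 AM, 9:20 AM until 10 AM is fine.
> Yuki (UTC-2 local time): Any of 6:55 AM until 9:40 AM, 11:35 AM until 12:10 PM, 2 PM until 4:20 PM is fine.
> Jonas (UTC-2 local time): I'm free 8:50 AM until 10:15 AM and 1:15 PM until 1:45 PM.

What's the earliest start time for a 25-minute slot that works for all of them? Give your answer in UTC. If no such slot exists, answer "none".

none

Kira in UTC: 07:35-08:25, 09:00-10:50, 12:35-16:45 (subtract 2h to convert from UTC+2).
Hamid in UTC: 09:45-11:25, 14:00-16:50 (add 5h to convert from UTC-5).
Emeka in UTC: 07:15-08:05, 09:05-09:40, 11:15-12:30, 14:20-15:00 (add 5h to convert from UTC-5).
Yuki in UTC: 08:55-11:40, 13:35-14:10, 16:00-18:20 (add 2h to convert from UTC-2).
Jonas in UTC: 10:50-12:15, 15:15-15:45 (add 2h to convert from UTC-2).
Kira ∩ Hamid: 09:45-10:50, 14:00-16:45.
Kira ∩ Hamid ∩ Emeka: 14:20-15:00.
Kira ∩ Hamid ∩ Emeka ∩ Yuki: ∅.
Kira ∩ Hamid ∩ Emeka ∩ Yuki ∩ Jonas: ∅.
There is no time when everyone is free.
No common window is at least 25 minutes long.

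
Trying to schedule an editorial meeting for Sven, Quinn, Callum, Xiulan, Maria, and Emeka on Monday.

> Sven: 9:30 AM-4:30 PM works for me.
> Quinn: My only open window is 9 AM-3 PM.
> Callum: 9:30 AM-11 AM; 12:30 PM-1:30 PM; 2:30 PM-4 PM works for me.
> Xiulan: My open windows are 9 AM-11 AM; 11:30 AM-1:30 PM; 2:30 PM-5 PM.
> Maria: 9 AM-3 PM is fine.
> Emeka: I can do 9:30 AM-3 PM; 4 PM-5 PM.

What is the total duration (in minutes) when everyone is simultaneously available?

180

Sven ∩ Quinn: 09:30-15:00.
Sven ∩ Quinn ∩ Callum: 09:30-11:00, 12:30-13:30, 14:30-15:00.
Sven ∩ Quinn ∩ Callum ∩ Xiulan: 09:30-11:00, 12:30-13:30, 14:30-15:00.
Sven ∩ Quinn ∩ Callum ∩ Xiulan ∩ Maria: 09:30-11:00, 12:30-13:30, 14:30-15:00.
Sven ∩ Quinn ∩ Callum ∩ Xiulan ∩ Maria ∩ Emeka: 09:30-11:00, 12:30-13:30, 14:30-15:00.
Those are the intersection windows.
Summing the common windows: 90 + 60 + 30 = 180 minutes.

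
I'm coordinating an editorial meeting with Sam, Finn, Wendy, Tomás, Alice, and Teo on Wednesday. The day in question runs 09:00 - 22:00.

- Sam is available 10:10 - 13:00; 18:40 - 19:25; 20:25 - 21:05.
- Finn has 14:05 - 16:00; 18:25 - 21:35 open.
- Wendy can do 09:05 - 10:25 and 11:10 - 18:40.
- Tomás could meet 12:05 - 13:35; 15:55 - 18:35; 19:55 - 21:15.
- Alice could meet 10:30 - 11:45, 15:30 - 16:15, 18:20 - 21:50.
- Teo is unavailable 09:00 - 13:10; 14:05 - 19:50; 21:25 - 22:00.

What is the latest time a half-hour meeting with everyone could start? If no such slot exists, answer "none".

none

Sam free: 10:10-13:00, 18:40-19:25, 20:25-21:05.
Finn free: 14:05-16:00, 18:25-21:35.
Wendy free: 09:05-10:25, 11:10-18:40.
Tomás free: 12:05-13:35, 15:55-18:35, 19:55-21:15.
Alice free: 10:30-11:45, 15:30-16:15, 18:20-21:50.
Teo free: 13:10-14:05, 19:50-21:25 (invert busy blocks within the working day).
Sam ∩ Finn: 18:40-19:25, 20:25-21:05.
Sam ∩ Finn ∩ Wendy: ∅.
Sam ∩ Finn ∩ Wendy ∩ Tomás: ∅.
Sam ∩ Finn ∩ Wendy ∩ Tomás ∩ Alice: ∅.
Sam ∩ Finn ∩ Wendy ∩ Tomás ∩ Alice ∩ Teo: ∅.
There is no time when everyone is free.
No common window is at least 30 minutes long.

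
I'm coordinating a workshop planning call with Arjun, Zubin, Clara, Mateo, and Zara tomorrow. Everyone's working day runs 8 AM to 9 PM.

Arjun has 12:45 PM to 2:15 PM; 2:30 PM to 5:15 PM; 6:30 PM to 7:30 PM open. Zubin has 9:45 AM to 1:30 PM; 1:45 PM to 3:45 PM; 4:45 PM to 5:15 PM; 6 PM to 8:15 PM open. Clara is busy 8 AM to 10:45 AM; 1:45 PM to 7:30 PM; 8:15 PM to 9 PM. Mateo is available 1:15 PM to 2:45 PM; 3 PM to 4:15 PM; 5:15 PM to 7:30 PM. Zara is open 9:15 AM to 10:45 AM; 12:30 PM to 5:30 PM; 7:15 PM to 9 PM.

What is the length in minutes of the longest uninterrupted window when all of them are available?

15

Arjun free: 12:45-14:15, 14:30-17:15, 18:30-19:30.
Zubin free: 09:45-13:30, 13:45-15:45, 16:45-17:15, 18:00-20:15.
Clara free: 10:45-13:45, 19:30-20:15 (invert busy blocks within the working day).
Mateo free: 13:15-14:45, 15:00-16:15, 17:15-19:30.
Zara free: 09:15-10:45, 12:30-17:30, 19:15-21:00.
Arjun ∩ Zubin: 12:45-13:30, 13:45-14:15, 14:30-15:45, 16:45-17:15, 18:30-19:30.
Arjun ∩ Zubin ∩ Clara: 12:45-13:30.
Arjun ∩ Zubin ∩ Clara ∩ Mateo: 13:15-13:30.
Arjun ∩ Zubin ∩ Clara ∩ Mateo ∩ Zara: 13:15-13:30.
Those are the intersection windows.
The longest is 13:15-13:30 at 15 minutes.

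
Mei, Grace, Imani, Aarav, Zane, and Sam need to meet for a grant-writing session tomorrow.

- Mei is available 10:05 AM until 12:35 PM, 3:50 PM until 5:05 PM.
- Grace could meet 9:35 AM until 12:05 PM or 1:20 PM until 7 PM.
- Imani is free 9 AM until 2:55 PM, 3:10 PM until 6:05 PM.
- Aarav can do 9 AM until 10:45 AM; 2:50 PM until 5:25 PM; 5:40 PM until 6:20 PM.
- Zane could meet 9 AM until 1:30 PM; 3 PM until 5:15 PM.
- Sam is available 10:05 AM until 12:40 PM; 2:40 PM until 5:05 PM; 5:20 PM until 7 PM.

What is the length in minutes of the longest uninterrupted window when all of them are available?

75

Mei ∩ Grace: 10:05-12:05, 15:50-17:05.
Mei ∩ Grace ∩ Imani: 10:05-12:05, 15:50-17:05.
Mei ∩ Grace ∩ Imani ∩ Aarav: 10:05-10:45, 15:50-17:05.
Mei ∩ Grace ∩ Imani ∩ Aarav ∩ Zane: 10:05-10:45, 15:50-17:05.
Mei ∩ Grace ∩ Imani ∩ Aarav ∩ Zane ∩ Sam: 10:05-10:45, 15:50-17:05.
So the common availability across everyone is 10:05-10:45, 15:50-17:05.
The longest is 15:50-17:05 at 75 minutes.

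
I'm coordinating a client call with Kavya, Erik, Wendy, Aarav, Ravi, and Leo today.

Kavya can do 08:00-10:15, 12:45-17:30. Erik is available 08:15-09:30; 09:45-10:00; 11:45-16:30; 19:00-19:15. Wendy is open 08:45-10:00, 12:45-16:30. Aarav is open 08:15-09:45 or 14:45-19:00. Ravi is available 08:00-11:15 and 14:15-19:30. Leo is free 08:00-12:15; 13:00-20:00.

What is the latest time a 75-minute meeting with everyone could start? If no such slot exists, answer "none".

15:15

Kavya ∩ Erik: 08:15-09:30, 09:45-10:00, 12:45-16:30.
Kavya ∩ Erik ∩ Wendy: 08:45-09:30, 09:45-10:00, 12:45-16:30.
Kavya ∩ Erik ∩ Wendy ∩ Aarav: 08:45-09:30, 14:45-16:30.
Kavya ∩ Erik ∩ Wendy ∩ Aarav ∩ Ravi: 08:45-09:30, 14:45-16:30.
Kavya ∩ Erik ∩ Wendy ∩ Aarav ∩ Ravi ∩ Leo: 08:45-09:30, 14:45-16:30.
The last common window of at least 75 minutes is 14:45-16:30; a 75-minute meeting can start as late as 15:15 and still end by 16:30.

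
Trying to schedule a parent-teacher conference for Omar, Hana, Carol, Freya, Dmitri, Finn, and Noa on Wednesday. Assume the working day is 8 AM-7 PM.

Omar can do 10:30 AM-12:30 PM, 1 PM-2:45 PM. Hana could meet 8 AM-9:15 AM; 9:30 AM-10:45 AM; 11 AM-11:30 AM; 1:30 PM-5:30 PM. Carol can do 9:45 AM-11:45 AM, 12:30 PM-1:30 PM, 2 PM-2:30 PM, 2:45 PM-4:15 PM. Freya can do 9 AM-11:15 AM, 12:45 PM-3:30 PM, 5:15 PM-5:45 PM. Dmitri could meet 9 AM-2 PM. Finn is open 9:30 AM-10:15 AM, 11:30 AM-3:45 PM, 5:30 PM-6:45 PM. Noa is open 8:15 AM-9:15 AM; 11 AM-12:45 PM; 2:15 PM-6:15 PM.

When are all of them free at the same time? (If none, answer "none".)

none

Omar ∩ Hana: 10:30-10:45, 11:00-11:30, 13:30-14:45.
Omar ∩ Hana ∩ Carol: 10:30-10:45, 11:00-11:30, 14:00-14:30.
Omar ∩ Hana ∩ Carol ∩ Freya: 10:30-10:45, 11:00-11:15, 14:00-14:30.
Omar ∩ Hana ∩ Carol ∩ Freya ∩ Dmitri: 10:30-10:45, 11:00-11:15.
Omar ∩ Hana ∩ Carol ∩ Freya ∩ Dmitri ∩ Finn: ∅.
Omar ∩ Hana ∩ Carol ∩ Freya ∩ Dmitri ∩ Finn ∩ Noa: ∅.
There is no time when everyone is free.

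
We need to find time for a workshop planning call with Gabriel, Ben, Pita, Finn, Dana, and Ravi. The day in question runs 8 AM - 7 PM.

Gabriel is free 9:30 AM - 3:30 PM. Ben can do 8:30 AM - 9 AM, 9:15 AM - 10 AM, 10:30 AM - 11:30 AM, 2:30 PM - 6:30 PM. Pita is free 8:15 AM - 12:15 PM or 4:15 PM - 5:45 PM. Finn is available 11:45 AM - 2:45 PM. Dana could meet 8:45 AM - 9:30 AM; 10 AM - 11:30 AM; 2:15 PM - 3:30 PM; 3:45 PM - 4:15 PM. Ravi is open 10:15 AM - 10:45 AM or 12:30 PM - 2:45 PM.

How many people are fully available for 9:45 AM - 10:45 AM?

Gabriel and Pita can make the full 09:45-10:45 slot — that's 2.

2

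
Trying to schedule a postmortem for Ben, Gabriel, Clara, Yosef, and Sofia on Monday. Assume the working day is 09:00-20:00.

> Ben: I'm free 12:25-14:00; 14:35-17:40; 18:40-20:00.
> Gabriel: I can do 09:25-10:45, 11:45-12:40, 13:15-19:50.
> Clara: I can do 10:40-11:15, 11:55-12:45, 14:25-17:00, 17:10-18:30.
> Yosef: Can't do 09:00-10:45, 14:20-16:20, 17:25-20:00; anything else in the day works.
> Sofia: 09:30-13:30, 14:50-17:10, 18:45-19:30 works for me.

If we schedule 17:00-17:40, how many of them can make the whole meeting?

Ben free: 12:25-14:00, 14:35-17:40, 18:40-20:00.
Gabriel free: 09:25-10:45, 11:45-12:40, 13:15-19:50.
Clara free: 10:40-11:15, 11:55-12:45, 14:25-17:00, 17:10-18:30.
Yosef free: 10:45-14:20, 16:20-17:25 (invert busy blocks within the working day).
Sofia free: 09:30-13:30, 14:50-17:10, 18:45-19:30.
Ben and Gabriel can make the full 17:00-17:40 slot — that's 2.

2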